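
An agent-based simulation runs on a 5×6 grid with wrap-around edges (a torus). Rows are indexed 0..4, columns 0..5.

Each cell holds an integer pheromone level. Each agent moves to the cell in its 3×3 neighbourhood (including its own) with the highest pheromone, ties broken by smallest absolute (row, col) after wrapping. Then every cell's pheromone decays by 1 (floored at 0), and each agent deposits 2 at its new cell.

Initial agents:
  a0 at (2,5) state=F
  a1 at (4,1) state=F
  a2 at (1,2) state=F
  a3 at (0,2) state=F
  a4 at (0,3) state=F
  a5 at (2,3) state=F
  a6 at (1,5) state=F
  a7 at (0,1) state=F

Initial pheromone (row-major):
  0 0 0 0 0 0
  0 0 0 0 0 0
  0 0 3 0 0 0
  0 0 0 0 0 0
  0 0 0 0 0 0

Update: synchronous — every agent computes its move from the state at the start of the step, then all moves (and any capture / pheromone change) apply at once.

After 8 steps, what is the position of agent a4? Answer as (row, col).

(0, 0)

t=1: a0@(1,0) a1@(0,0) a2@(2,2) a3@(0,1) a4@(0,2) a5@(2,2) a6@(0,0) a7@(0,0) | pheromone: 6 2 2 0 0 0 / 2 0 0 0 0 0 / 0 0 6 0 0 0 / 0 0 0 0 0 0 / 0 0 0 0 0 0
t=2: a0@(0,0) a1@(0,0) a2@(2,2) a3@(0,0) a4@(0,1) a5@(2,2) a6@(0,0) a7@(0,0) | pheromone: 15 3 1 0 0 0 / 1 0 0 0 0 0 / 0 0 9 0 0 0 / 0 0 0 0 0 0 / 0 0 0 0 0 0
t=3: a0@(0,0) a1@(0,0) a2@(2,2) a3@(0,0) a4@(0,0) a5@(2,2) a6@(0,0) a7@(0,0) | pheromone: 26 2 0 0 0 0 / 0 0 0 0 0 0 / 0 0 12 0 0 0 / 0 0 0 0 0 0 / 0 0 0 0 0 0
t=4: a0@(0,0) a1@(0,0) a2@(2,2) a3@(0,0) a4@(0,0) a5@(2,2) a6@(0,0) a7@(0,0) | pheromone: 37 1 0 0 0 0 / 0 0 0 0 0 0 / 0 0 15 0 0 0 / 0 0 0 0 0 0 / 0 0 0 0 0 0
t=5: a0@(0,0) a1@(0,0) a2@(2,2) a3@(0,0) a4@(0,0) a5@(2,2) a6@(0,0) a7@(0,0) | pheromone: 48 0 0 0 0 0 / 0 0 0 0 0 0 / 0 0 18 0 0 0 / 0 0 0 0 0 0 / 0 0 0 0 0 0
t=6: a0@(0,0) a1@(0,0) a2@(2,2) a3@(0,0) a4@(0,0) a5@(2,2) a6@(0,0) a7@(0,0) | pheromone: 59 0 0 0 0 0 / 0 0 0 0 0 0 / 0 0 21 0 0 0 / 0 0 0 0 0 0 / 0 0 0 0 0 0
t=7: a0@(0,0) a1@(0,0) a2@(2,2) a3@(0,0) a4@(0,0) a5@(2,2) a6@(0,0) a7@(0,0) | pheromone: 70 0 0 0 0 0 / 0 0 0 0 0 0 / 0 0 24 0 0 0 / 0 0 0 0 0 0 / 0 0 0 0 0 0
t=8: a0@(0,0) a1@(0,0) a2@(2,2) a3@(0,0) a4@(0,0) a5@(2,2) a6@(0,0) a7@(0,0) | pheromone: 81 0 0 0 0 0 / 0 0 0 0 0 0 / 0 0 27 0 0 0 / 0 0 0 0 0 0 / 0 0 0 0 0 0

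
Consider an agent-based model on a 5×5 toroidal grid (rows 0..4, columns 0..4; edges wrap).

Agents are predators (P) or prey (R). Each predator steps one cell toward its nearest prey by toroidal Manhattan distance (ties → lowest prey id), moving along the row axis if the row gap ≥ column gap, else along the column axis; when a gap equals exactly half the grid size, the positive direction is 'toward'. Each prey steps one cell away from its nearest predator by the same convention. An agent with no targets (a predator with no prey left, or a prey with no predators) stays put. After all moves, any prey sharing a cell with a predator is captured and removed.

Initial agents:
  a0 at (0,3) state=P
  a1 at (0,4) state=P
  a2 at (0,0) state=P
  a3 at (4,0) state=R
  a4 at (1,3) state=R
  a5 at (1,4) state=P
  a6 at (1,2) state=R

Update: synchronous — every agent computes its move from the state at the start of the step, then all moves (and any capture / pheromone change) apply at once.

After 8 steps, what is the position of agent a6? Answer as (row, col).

(4, 2)

t=1: a0@(1,3):P a1@(4,4):P a2@(4,0):P a3@(3,0):R a4@(2,3):R a5@(1,3):P a6@(2,2):R
t=2: a0@(2,3):P a1@(3,4):P a2@(3,0):P a3@(2,0):R a4@(3,3):R a5@(2,3):P a6@(3,2):R
t=3: a0@(3,3):P a1@(3,3):P a2@(2,0):P a3@(1,0):R a4@(4,3):R a5@(3,3):P a6@(4,2):R
t=4: a0@(4,3):P a1@(4,3):P a2@(1,0):P a3@(0,0):R a4@(0,3):R a5@(4,3):P a6@(0,2):R
t=5: a0@(0,3):P a1@(0,3):P a2@(0,0):P a3@(4,0):R a4@(1,3):R a5@(0,3):P a6@(1,2):R
t=6: a0@(1,3):P a1@(1,3):P a2@(4,0):P a3@(3,0):R a4@(2,3):R a5@(1,3):P a6@(2,2):R
t=7: a0@(2,3):P a1@(2,3):P a2@(3,0):P a3@(2,0):R a4@(3,3):R a5@(2,3):P a6@(3,2):R
t=8: a0@(3,3):P a1@(3,3):P a2@(2,0):P a3@(1,0):R a4@(4,3):R a5@(3,3):P a6@(4,2):R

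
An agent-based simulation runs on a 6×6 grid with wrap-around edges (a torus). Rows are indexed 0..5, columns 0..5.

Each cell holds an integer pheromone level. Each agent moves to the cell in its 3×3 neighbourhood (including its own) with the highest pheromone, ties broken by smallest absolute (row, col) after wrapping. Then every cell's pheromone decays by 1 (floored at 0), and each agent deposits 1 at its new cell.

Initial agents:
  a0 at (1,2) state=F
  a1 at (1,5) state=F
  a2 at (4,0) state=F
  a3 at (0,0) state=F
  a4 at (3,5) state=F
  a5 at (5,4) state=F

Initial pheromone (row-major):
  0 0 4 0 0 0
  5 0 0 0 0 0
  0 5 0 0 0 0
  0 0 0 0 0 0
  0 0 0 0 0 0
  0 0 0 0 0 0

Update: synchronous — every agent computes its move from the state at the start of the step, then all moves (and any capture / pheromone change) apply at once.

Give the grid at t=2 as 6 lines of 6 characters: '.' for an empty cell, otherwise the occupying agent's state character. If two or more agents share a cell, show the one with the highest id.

..F...
F.....
.F....
......
......
......

t=1: a0@(2,1) a1@(1,0) a2@(3,0) a3@(1,0) a4@(2,0) a5@(0,3) | pheromone: 0 0 3 1 0 0 / 6 0 0 0 0 0 / 1 5 0 0 0 0 / 1 0 0 0 0 0 / 0 0 0 0 0 0 / 0 0 0 0 0 0
t=2: a0@(1,0) a1@(1,0) a2@(2,1) a3@(1,0) a4@(1,0) a5@(0,2) | pheromone: 0 0 3 0 0 0 / 9 0 0 0 0 0 / 0 5 0 0 0 0 / 0 0 0 0 0 0 / 0 0 0 0 0 0 / 0 0 0 0 0 0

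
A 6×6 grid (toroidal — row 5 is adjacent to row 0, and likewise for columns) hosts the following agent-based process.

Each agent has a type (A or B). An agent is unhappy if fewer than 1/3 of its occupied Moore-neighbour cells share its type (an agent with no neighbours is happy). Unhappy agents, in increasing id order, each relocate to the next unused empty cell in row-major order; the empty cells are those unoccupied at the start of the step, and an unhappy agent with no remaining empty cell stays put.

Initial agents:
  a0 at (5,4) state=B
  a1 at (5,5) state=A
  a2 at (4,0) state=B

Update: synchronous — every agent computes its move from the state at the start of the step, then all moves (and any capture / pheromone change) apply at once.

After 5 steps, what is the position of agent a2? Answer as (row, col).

t=1: a0@(0,0):B a1@(0,1):A a2@(0,2):B
t=2: a0@(0,3):B a1@(0,4):A a2@(0,5):B
t=3: a0@(0,0):B a1@(0,1):A a2@(0,2):B
t=4: a0@(0,3):B a1@(0,4):A a2@(0,5):B
t=5: a0@(0,0):B a1@(0,1):A a2@(0,2):B

(0, 2)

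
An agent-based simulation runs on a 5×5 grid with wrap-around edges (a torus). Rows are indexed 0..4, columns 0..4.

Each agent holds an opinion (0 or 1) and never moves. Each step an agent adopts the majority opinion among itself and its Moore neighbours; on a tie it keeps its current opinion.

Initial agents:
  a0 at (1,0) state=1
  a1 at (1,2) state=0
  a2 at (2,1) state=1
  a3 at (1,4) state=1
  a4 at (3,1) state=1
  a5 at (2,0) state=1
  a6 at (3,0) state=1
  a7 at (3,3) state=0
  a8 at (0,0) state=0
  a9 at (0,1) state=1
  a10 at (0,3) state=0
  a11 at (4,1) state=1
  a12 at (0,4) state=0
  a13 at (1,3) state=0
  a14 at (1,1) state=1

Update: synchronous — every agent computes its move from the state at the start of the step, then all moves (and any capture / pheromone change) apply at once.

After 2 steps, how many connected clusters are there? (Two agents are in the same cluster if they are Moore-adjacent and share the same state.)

t=1: a0@(1,0):1 a1@(1,2):0 a2@(2,1):1 a3@(1,4):0 a4@(3,1):1 a5@(2,0):1 a6@(3,0):1 a7@(3,3):0 a8@(0,0):1 a9@(0,1):1 a10@(0,3):0 a11@(4,1):1 a12@(0,4):0 a13@(1,3):0 a14@(1,1):1
t=2: (unchanged — steady state)

3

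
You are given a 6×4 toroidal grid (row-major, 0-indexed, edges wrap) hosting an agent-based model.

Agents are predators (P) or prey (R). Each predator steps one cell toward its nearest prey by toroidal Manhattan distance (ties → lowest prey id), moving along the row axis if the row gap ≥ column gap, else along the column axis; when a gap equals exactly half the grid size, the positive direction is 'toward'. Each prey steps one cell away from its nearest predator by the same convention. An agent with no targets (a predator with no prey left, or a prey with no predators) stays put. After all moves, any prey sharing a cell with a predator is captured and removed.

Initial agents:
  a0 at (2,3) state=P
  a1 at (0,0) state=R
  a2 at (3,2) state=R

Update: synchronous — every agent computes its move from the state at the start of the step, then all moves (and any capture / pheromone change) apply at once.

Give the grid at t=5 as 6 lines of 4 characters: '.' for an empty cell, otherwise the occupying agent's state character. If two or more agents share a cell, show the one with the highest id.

t=1: a0@(3,3):P a1@(5,0):R a2@(4,2):R
t=2: a0@(4,3):P a1@(0,0):R a2@(5,2):R
t=3: a0@(5,3):P a1@(1,0):R a2@(0,2):R
t=4: a0@(0,3):P a1@(2,0):R a2@(1,2):R
t=5: a0@(1,3):P a1@(3,0):R a2@(2,2):R

....
...P
..R.
R...
....
....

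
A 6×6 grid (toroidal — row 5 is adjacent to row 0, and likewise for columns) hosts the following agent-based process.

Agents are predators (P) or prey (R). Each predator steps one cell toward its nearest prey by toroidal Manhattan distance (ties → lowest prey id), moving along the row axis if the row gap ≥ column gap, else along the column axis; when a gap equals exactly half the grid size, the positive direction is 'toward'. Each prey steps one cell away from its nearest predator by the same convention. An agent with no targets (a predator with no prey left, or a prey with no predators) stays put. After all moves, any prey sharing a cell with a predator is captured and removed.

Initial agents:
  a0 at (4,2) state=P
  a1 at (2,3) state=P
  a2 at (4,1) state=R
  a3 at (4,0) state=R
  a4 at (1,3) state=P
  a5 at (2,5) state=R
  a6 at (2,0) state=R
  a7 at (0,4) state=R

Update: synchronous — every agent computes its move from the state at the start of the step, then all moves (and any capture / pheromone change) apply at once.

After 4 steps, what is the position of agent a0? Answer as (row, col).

t=1: a0@(4,1):P a1@(2,4):P a2@(4,0):R a3@(4,5):R a4@(0,3):P a5@(2,0):R a6@(2,5):R a7@(5,4):R
t=2: a0@(4,0):P a1@(2,5):P a2@(4,5):R a3@(4,4):R a4@(5,3):P a5@(2,1):R a6@(2,0):R a7@(4,4):R
t=3: a0@(4,5):P a1@(2,0):P a2@(4,4):R a4@(4,3):P a5@(2,2):R a6@(2,1):R
t=4: a0@(4,4):P a1@(2,1):P a2@(4,3):R a4@(4,4):P a5@(2,3):R a6@(2,2):R

(4, 4)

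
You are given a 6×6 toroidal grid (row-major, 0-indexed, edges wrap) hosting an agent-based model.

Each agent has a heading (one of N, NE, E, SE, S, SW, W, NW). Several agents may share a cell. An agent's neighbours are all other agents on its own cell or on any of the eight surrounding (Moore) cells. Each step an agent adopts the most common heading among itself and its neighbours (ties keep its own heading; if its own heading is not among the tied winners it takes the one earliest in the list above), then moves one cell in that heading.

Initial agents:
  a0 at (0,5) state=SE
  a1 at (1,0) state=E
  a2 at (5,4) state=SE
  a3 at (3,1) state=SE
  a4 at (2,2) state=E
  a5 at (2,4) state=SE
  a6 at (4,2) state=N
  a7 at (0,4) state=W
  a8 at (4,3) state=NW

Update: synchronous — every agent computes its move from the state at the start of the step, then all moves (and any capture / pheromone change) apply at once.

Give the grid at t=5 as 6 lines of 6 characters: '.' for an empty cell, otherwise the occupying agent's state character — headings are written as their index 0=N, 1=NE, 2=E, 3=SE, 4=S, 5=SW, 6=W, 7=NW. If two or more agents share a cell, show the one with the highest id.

t=1: a0@(1,0):SE a1@(1,1):E a2@(0,5):SE a3@(4,2):SE a4@(2,3):E a5@(3,5):SE a6@(3,2):N a7@(1,5):SE a8@(3,2):NW
t=2: a0@(2,1):SE a1@(1,2):E a2@(1,0):SE a3@(5,3):SE a4@(2,4):E a5@(4,0):SE a6@(2,2):N a7@(2,0):SE a8@(2,1):NW
t=3: a0@(3,2):SE a1@(1,3):E a2@(2,1):SE a3@(0,4):SE a4@(2,5):E a5@(5,1):SE a6@(1,2):N a7@(3,1):SE a8@(3,2):SE
t=4: a0@(4,3):SE a1@(1,4):E a2@(3,2):SE a3@(1,5):SE a4@(2,0):E a5@(0,2):SE a6@(0,2):N a7@(4,2):SE a8@(4,3):SE
t=5: a0@(5,4):SE a1@(1,5):E a2@(4,3):SE a3@(1,0):E a4@(2,1):E a5@(1,3):SE a6@(5,2):N a7@(5,3):SE a8@(5,4):SE

......
2..3.2
.2....
......
...3..
..033.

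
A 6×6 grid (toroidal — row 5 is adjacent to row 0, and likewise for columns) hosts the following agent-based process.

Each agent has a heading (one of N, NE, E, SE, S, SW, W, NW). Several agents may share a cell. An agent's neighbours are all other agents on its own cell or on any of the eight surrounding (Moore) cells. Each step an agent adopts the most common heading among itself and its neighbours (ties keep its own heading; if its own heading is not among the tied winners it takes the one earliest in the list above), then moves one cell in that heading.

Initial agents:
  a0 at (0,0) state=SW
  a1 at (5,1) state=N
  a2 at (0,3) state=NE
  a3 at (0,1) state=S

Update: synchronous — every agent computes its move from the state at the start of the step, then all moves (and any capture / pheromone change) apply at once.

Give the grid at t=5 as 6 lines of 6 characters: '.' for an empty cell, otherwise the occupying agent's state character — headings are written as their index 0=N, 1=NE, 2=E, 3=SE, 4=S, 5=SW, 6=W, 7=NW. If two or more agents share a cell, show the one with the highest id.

t=1: a0@(1,5):SW a1@(4,1):N a2@(5,4):NE a3@(1,1):S
t=2: a0@(2,4):SW a1@(3,1):N a2@(4,5):NE a3@(2,1):S
t=3: a0@(3,3):SW a1@(2,1):N a2@(3,0):NE a3@(3,1):S
t=4: a0@(4,2):SW a1@(1,1):N a2@(2,1):NE a3@(4,1):S
t=5: a0@(5,1):SW a1@(0,1):N a2@(1,2):NE a3@(5,1):S

.0....
..1...
......
......
......
.4....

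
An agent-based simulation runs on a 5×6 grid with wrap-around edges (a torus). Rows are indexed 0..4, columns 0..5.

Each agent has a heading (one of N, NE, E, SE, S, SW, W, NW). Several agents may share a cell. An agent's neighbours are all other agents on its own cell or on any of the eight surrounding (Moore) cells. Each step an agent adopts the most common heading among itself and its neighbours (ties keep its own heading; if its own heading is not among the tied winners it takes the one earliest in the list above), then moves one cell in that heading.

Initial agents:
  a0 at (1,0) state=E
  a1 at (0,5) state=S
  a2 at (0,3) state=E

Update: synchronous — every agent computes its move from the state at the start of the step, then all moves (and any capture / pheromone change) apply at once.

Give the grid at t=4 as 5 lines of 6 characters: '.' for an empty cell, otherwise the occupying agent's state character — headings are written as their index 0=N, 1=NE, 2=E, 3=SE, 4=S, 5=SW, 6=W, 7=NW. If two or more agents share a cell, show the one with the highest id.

.2....
....2.
......
......
.....4

t=1: a0@(1,1):E a1@(1,5):S a2@(0,4):E
t=2: a0@(1,2):E a1@(2,5):S a2@(0,5):E
t=3: a0@(1,3):E a1@(3,5):S a2@(0,0):E
t=4: a0@(1,4):E a1@(4,5):S a2@(0,1):E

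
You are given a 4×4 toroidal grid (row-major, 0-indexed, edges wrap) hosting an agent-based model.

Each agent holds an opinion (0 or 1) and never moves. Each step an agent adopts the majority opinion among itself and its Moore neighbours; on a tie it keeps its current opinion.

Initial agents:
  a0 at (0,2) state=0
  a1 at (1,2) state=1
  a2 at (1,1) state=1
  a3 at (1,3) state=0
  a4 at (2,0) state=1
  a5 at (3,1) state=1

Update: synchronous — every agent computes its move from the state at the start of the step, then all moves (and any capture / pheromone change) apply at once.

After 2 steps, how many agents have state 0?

t=1: a0@(0,2):1 a1@(1,2):1 a2@(1,1):1 a3@(1,3):0 a4@(2,0):1 a5@(3,1):1
t=2: a0@(0,2):1 a1@(1,2):1 a2@(1,1):1 a3@(1,3):1 a4@(2,0):1 a5@(3,1):1

0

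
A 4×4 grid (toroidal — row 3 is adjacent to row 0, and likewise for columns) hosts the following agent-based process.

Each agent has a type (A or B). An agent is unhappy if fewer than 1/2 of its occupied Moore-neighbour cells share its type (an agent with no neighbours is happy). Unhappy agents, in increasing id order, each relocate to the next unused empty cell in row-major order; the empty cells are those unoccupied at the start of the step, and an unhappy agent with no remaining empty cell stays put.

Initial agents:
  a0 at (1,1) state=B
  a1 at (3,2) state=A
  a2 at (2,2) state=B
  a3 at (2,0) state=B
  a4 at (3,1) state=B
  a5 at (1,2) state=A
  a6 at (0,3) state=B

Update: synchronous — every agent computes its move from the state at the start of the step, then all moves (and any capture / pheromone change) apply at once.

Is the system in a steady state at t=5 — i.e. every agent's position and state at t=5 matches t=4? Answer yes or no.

t=1: a0@(1,1):B a1@(0,0):A a2@(2,2):B a3@(2,0):B a4@(3,1):B a5@(0,1):A a6@(0,2):B
t=2: a0@(1,1):B a1@(0,3):A a2@(2,2):B a3@(2,0):B a4@(3,1):B a5@(1,0):A a6@(0,2):B
t=3: a0@(1,1):B a1@(0,3):A a2@(2,2):B a3@(2,0):B a4@(3,1):B a5@(0,0):A a6@(0,2):B
t=4: a0@(1,1):B a1@(0,3):A a2@(2,2):B a3@(2,0):B a4@(3,1):B a5@(0,1):A a6@(0,2):B
t=5: a0@(1,1):B a1@(0,0):A a2@(2,2):B a3@(2,0):B a4@(3,1):B a5@(1,0):A a6@(0,2):B

no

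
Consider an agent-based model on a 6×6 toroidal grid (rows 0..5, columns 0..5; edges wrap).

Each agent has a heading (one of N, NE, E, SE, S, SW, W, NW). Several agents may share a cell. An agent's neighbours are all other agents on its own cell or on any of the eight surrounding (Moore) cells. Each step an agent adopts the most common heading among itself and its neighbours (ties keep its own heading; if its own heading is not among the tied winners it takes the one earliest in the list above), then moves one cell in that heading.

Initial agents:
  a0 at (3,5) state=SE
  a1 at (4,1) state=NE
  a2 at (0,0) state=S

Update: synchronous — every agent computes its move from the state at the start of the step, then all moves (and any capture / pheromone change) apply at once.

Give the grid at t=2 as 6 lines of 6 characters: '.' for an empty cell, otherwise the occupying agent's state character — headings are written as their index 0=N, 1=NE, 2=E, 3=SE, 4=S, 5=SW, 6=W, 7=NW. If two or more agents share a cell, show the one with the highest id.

......
......
4..1..
......
......
.3....

t=1: a0@(4,0):SE a1@(3,2):NE a2@(1,0):S
t=2: a0@(5,1):SE a1@(2,3):NE a2@(2,0):S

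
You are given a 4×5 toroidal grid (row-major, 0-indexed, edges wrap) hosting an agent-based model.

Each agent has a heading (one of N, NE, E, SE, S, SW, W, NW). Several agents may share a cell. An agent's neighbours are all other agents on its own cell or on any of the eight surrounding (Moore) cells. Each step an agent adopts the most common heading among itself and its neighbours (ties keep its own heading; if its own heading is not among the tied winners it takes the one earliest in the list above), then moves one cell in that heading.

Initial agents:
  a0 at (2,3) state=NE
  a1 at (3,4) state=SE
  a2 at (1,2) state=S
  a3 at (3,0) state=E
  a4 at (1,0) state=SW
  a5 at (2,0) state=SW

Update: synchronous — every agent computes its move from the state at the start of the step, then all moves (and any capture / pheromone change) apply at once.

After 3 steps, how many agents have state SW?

t=1: a0@(1,4):NE a1@(0,0):SE a2@(2,2):S a3@(3,1):E a4@(2,4):SW a5@(3,4):SW
t=2: a0@(0,0):NE a1@(1,1):SE a2@(3,2):S a3@(3,2):E a4@(3,3):SW a5@(0,3):SW
t=3: a0@(3,1):NE a1@(2,2):SE a2@(0,1):SW a3@(0,1):SW a4@(0,2):SW a5@(1,2):SW

4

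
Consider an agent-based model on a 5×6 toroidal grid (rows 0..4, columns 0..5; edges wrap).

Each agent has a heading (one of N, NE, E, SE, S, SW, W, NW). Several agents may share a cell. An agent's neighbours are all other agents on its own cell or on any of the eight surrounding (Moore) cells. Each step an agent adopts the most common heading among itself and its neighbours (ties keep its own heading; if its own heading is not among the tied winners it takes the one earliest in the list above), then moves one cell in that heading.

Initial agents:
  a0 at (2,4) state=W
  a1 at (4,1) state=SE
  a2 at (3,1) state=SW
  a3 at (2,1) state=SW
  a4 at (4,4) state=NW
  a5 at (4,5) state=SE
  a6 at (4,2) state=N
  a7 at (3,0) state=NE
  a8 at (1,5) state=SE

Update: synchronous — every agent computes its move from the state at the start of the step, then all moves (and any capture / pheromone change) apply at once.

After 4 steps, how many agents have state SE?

7

t=1: a0@(2,3):W a1@(0,2):SE a2@(4,0):SW a3@(3,0):SW a4@(3,3):NW a5@(0,0):SE a6@(3,2):N a7@(4,1):SE a8@(2,0):SE
t=2: a0@(2,2):W a1@(1,3):SE a2@(0,5):SW a3@(4,5):SW a4@(2,2):NW a5@(1,1):SE a6@(2,2):N a7@(0,2):SE a8@(3,1):SE
t=3: a0@(3,3):SE a1@(2,4):SE a2@(1,4):SW a3@(0,4):SW a4@(3,3):SE a5@(2,2):SE a6@(3,3):SE a7@(1,3):SE a8@(4,2):SE
t=4: a0@(4,4):SE a1@(3,5):SE a2@(2,3):SW a3@(1,3):SW a4@(4,4):SE a5@(3,3):SE a6@(4,4):SE a7@(2,4):SE a8@(0,3):SE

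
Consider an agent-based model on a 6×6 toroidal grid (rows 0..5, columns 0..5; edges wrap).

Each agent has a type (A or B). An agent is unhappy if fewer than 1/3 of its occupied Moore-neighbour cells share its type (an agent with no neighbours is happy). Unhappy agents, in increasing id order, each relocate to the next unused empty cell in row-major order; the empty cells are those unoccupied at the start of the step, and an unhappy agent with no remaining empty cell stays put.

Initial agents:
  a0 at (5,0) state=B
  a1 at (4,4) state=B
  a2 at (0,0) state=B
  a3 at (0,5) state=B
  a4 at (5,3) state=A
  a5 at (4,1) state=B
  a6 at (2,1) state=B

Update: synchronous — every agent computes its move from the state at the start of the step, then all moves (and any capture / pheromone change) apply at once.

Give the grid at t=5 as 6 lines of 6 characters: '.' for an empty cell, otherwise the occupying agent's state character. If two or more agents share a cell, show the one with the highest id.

t=1: a0@(5,0):B a1@(0,1):B a2@(0,0):B a3@(0,5):B a4@(0,2):A a5@(4,1):B a6@(2,1):B
t=2: a0@(5,0):B a1@(0,1):B a2@(0,0):B a3@(0,5):B a4@(0,3):A a5@(4,1):B a6@(2,1):B
t=3: (unchanged — steady state)

BB.A.B
......
.B....
......
.B....
B.....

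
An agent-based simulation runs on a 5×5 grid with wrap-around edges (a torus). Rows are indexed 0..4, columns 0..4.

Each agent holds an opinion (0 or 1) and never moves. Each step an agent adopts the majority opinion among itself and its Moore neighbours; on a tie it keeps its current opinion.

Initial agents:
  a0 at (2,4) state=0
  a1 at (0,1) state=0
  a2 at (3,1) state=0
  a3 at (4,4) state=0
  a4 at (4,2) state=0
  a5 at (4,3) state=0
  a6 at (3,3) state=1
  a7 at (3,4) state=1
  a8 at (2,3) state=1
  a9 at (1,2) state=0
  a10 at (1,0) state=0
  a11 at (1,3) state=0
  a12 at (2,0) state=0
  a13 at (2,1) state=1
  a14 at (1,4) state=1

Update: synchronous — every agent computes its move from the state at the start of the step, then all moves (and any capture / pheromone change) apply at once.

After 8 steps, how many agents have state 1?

t=1: a0@(2,4):0 a1@(0,1):0 a2@(3,1):0 a3@(4,4):0 a4@(4,2):0 a5@(4,3):0 a6@(3,3):0 a7@(3,4):0 a8@(2,3):1 a9@(1,2):0 a10@(1,0):0 a11@(1,3):0 a12@(2,0):0 a13@(2,1):0 a14@(1,4):0
t=2: a0@(2,4):0 a1@(0,1):0 a2@(3,1):0 a3@(4,4):0 a4@(4,2):0 a5@(4,3):0 a6@(3,3):0 a7@(3,4):0 a8@(2,3):0 a9@(1,2):0 a10@(1,0):0 a11@(1,3):0 a12@(2,0):0 a13@(2,1):0 a14@(1,4):0
t=3: (unchanged — steady state)

0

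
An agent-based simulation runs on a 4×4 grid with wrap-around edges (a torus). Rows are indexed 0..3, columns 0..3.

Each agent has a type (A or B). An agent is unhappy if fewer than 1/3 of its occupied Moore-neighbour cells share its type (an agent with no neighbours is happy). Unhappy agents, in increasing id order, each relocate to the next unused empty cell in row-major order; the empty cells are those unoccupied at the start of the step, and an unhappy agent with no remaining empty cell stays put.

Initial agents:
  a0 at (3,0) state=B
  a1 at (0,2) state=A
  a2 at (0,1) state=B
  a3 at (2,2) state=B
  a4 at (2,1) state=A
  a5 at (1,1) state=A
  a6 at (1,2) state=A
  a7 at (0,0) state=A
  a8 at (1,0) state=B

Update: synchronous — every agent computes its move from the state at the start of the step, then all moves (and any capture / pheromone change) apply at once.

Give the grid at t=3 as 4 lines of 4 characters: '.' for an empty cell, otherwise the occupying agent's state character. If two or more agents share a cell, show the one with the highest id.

t=1: a0@(3,0):B a1@(0,2):A a2@(0,1):B a3@(0,3):B a4@(2,1):A a5@(1,1):A a6@(1,2):A a7@(1,3):A a8@(2,0):B
t=2: a0@(3,0):B a1@(0,2):A a2@(0,0):B a3@(1,0):B a4@(2,1):A a5@(1,1):A a6@(1,2):A a7@(1,3):A a8@(2,2):B
t=3: a0@(3,0):B a1@(0,2):A a2@(0,0):B a3@(0,1):B a4@(2,1):A a5@(1,1):A a6@(1,2):A a7@(1,3):A a8@(0,3):B

BBAB
.AAA
.A..
B...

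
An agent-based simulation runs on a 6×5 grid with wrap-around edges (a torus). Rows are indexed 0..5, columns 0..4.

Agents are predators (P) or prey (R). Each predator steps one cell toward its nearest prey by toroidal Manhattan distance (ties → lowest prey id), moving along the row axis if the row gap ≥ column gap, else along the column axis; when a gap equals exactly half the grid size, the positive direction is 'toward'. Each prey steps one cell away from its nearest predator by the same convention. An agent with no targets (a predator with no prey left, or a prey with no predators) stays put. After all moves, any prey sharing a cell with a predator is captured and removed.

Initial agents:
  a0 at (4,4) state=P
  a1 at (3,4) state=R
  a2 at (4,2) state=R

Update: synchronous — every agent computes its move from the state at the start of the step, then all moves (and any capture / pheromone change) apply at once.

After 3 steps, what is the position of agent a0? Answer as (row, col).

(1, 4)

t=1: a0@(3,4):P a1@(2,4):R a2@(4,1):R
t=2: a0@(2,4):P a1@(1,4):R a2@(4,2):R
t=3: a0@(1,4):P a1@(0,4):R a2@(5,2):R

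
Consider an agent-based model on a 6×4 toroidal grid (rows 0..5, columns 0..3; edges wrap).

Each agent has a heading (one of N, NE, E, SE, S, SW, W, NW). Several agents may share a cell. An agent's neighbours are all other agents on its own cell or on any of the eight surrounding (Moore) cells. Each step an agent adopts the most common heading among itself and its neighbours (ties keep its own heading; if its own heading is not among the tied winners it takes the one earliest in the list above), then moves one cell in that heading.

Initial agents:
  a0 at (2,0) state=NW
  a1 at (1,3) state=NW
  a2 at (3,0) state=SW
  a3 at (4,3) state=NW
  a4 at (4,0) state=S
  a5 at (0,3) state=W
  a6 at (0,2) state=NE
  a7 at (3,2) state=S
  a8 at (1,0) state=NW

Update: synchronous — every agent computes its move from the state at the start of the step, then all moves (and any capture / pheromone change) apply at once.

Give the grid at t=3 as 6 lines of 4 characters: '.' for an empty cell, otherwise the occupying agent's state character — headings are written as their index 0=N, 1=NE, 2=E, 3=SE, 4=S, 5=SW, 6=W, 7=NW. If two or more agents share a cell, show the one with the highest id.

t=1: a0@(1,3):NW a1@(0,2):NW a2@(2,3):NW a3@(5,3):S a4@(5,0):S a5@(5,2):NW a6@(5,3):NE a7@(4,2):S a8@(0,3):NW
t=2: a0@(0,2):NW a1@(5,1):NW a2@(1,2):NW a3@(0,3):S a4@(0,0):S a5@(4,1):NW a6@(0,3):S a7@(5,2):S a8@(5,2):NW
t=3: a0@(5,1):NW a1@(4,0):NW a2@(0,1):NW a3@(1,3):S a4@(1,0):S a5@(3,0):NW a6@(1,3):S a7@(4,1):NW a8@(4,1):NW

.7..
4..4
....
7...
77..
.7..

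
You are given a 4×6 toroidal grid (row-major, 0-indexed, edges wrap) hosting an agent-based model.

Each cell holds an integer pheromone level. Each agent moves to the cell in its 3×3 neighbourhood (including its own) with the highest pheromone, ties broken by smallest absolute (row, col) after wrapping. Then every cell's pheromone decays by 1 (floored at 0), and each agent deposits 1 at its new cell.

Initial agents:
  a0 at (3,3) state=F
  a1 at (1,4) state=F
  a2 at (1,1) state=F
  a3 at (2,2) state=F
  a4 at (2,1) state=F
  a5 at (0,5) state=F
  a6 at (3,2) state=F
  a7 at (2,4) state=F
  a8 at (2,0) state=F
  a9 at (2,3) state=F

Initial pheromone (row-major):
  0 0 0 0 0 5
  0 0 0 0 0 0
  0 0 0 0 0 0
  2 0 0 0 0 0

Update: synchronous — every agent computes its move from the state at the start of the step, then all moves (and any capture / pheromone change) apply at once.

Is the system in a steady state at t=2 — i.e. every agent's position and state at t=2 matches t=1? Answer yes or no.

no

t=1: a0@(0,2) a1@(0,5) a2@(0,0) a3@(1,1) a4@(3,0) a5@(0,5) a6@(0,1) a7@(1,3) a8@(3,0) a9@(1,2) | pheromone: 1 1 1 0 0 6 / 0 1 1 1 0 0 / 0 0 0 0 0 0 / 3 0 0 0 0 0
t=2: a0@(0,1) a1@(0,5) a2@(0,5) a3@(0,0) a4@(0,5) a5@(0,5) a6@(3,0) a7@(0,2) a8@(0,5) a9@(0,1) | pheromone: 1 2 1 0 0 10 / 0 0 0 0 0 0 / 0 0 0 0 0 0 / 3 0 0 0 0 0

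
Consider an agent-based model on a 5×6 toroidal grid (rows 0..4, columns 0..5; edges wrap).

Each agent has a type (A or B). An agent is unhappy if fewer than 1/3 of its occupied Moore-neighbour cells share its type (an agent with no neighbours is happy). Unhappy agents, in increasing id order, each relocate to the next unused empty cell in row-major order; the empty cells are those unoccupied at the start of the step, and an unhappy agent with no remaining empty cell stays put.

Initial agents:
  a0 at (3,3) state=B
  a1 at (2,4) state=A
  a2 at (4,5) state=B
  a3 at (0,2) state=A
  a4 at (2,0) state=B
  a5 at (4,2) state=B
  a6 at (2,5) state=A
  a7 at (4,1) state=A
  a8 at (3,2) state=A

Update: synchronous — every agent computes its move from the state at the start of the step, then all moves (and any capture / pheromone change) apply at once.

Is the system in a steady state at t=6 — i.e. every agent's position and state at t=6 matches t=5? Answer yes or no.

yes

t=1: a0@(3,3):B a1@(2,4):A a2@(4,5):B a3@(0,2):A a4@(0,0):B a5@(0,1):B a6@(2,5):A a7@(4,1):A a8@(3,2):A
t=2: a0@(0,3):B a1@(2,4):A a2@(4,5):B a3@(0,2):A a4@(0,0):B a5@(0,1):B a6@(2,5):A a7@(4,1):A a8@(3,2):A
t=3: a0@(0,4):B a1@(2,4):A a2@(4,5):B a3@(0,2):A a4@(0,0):B a5@(0,1):B a6@(2,5):A a7@(4,1):A a8@(3,2):A
t=4: (unchanged — steady state)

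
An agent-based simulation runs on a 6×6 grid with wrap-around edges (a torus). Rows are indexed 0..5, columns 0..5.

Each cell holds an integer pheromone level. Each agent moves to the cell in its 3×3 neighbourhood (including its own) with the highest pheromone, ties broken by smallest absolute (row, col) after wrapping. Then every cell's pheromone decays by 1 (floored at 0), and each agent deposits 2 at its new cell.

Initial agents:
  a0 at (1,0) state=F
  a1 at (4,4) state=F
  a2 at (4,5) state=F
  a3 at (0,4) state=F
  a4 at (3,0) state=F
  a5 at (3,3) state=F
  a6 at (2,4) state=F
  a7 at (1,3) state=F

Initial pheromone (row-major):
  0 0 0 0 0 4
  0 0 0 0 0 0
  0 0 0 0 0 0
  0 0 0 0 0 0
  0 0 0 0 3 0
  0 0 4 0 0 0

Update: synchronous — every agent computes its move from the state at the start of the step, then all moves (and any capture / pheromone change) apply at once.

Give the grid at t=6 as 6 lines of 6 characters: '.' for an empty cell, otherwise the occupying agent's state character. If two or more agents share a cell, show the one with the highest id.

t=1: a0@(0,5) a1@(4,4) a2@(4,4) a3@(0,5) a4@(2,0) a5@(4,4) a6@(1,3) a7@(0,2) | pheromone: 0 0 2 0 0 7 / 0 0 0 2 0 0 / 2 0 0 0 0 0 / 0 0 0 0 0 0 / 0 0 0 0 8 0 / 0 0 3 0 0 0
t=2: a0@(0,5) a1@(4,4) a2@(4,4) a3@(0,5) a4@(2,0) a5@(4,4) a6@(0,2) a7@(5,2) | pheromone: 0 0 3 0 0 10 / 0 0 0 1 0 0 / 3 0 0 0 0 0 / 0 0 0 0 0 0 / 0 0 0 0 13 0 / 0 0 4 0 0 0
t=3: a0@(0,5) a1@(4,4) a2@(4,4) a3@(0,5) a4@(2,0) a5@(4,4) a6@(5,2) a7@(5,2) | pheromone: 0 0 2 0 0 13 / 0 0 0 0 0 0 / 4 0 0 0 0 0 / 0 0 0 0 0 0 / 0 0 0 0 18 0 / 0 0 7 0 0 0
t=4: a0@(0,5) a1@(4,4) a2@(4,4) a3@(0,5) a4@(2,0) a5@(4,4) a6@(5,2) a7@(5,2) | pheromone: 0 0 1 0 0 16 / 0 0 0 0 0 0 / 5 0 0 0 0 0 / 0 0 0 0 0 0 / 0 0 0 0 23 0 / 0 0 10 0 0 0
t=5: a0@(0,5) a1@(4,4) a2@(4,4) a3@(0,5) a4@(2,0) a5@(4,4) a6@(5,2) a7@(5,2) | pheromone: 0 0 0 0 0 19 / 0 0 0 0 0 0 / 6 0 0 0 0 0 / 0 0 0 0 0 0 / 0 0 0 0 28 0 / 0 0 13 0 0 0
t=6: a0@(0,5) a1@(4,4) a2@(4,4) a3@(0,5) a4@(2,0) a5@(4,4) a6@(5,2) a7@(5,2) | pheromone: 0 0 0 0 0 22 / 0 0 0 0 0 0 / 7 0 0 0 0 0 / 0 0 0 0 0 0 / 0 0 0 0 33 0 / 0 0 16 0 0 0

.....F
......
F.....
......
....F.
..F...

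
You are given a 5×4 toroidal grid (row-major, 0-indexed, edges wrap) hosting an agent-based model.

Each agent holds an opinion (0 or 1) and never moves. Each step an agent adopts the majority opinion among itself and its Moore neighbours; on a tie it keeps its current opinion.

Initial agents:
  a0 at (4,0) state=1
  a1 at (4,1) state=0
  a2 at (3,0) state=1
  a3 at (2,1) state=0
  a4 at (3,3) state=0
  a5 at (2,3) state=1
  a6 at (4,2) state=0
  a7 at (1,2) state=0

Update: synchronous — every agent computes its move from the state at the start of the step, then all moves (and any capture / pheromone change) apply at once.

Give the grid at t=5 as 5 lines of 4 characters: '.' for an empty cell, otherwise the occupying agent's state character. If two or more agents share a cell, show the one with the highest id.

....
..0.
.0.1
1..1
100.

t=1: a0@(4,0):1 a1@(4,1):0 a2@(3,0):1 a3@(2,1):0 a4@(3,3):1 a5@(2,3):1 a6@(4,2):0 a7@(1,2):0
t=2: (unchanged — steady state)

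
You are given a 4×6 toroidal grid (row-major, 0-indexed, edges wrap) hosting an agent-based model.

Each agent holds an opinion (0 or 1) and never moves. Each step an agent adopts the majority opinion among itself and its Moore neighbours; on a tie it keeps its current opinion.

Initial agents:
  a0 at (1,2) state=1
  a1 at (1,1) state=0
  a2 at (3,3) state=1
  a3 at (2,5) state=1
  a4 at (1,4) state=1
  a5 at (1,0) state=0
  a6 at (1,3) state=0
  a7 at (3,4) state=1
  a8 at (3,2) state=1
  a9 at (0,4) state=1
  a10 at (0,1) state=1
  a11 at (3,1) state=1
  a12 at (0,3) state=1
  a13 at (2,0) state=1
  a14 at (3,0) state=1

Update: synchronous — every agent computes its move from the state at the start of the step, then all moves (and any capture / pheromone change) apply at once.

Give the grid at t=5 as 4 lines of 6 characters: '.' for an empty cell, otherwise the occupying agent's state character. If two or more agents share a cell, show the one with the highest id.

t=1: a0@(1,2):1 a1@(1,1):1 a2@(3,3):1 a3@(2,5):1 a4@(1,4):1 a5@(1,0):1 a6@(1,3):1 a7@(3,4):1 a8@(3,2):1 a9@(0,4):1 a10@(0,1):1 a11@(3,1):1 a12@(0,3):1 a13@(2,0):1 a14@(3,0):1
t=2: (unchanged — steady state)

.1.11.
11111.
1....1
11111.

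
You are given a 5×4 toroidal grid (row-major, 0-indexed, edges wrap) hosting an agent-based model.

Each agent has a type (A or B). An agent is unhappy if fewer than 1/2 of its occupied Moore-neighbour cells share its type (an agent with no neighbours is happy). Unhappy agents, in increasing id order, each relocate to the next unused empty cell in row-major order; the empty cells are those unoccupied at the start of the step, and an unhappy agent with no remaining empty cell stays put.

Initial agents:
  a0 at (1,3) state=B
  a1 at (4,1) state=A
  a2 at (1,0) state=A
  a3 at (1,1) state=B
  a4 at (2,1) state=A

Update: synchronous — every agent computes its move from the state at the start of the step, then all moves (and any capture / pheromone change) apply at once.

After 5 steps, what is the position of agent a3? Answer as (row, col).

t=1: a0@(0,0):B a1@(4,1):A a2@(0,1):A a3@(0,2):B a4@(2,1):A
t=2: a0@(0,3):B a1@(1,0):A a2@(1,1):A a3@(1,2):B a4@(2,1):A
t=3: a0@(0,3):B a1@(1,0):A a2@(1,1):A a3@(0,0):B a4@(2,1):A
t=4: a0@(0,3):B a1@(1,0):A a2@(1,1):A a3@(0,1):B a4@(2,1):A
t=5: a0@(0,0):B a1@(1,0):A a2@(1,1):A a3@(0,2):B a4@(2,1):A

(0, 2)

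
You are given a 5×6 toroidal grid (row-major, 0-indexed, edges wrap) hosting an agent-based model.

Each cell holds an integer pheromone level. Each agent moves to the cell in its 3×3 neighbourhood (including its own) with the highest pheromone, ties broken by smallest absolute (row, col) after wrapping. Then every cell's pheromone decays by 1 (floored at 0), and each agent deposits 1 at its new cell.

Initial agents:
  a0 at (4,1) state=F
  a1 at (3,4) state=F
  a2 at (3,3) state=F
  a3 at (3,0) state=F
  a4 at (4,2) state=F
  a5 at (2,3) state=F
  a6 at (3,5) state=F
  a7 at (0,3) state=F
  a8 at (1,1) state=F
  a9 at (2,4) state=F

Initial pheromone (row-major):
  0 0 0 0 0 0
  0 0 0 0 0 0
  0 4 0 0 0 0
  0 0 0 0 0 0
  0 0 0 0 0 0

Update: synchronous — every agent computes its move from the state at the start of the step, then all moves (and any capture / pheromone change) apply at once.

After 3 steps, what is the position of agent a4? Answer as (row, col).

(0, 0)

t=1: a0@(0,0) a1@(2,3) a2@(2,2) a3@(2,1) a4@(0,1) a5@(1,2) a6@(2,0) a7@(0,2) a8@(2,1) a9@(1,3) | pheromone: 1 1 1 0 0 0 / 0 0 1 1 0 0 / 1 5 1 1 0 0 / 0 0 0 0 0 0 / 0 0 0 0 0 0
t=2: a0@(0,0) a1@(1,2) a2@(2,1) a3@(2,1) a4@(0,0) a5@(2,1) a6@(2,1) a7@(0,1) a8@(2,1) a9@(0,2) | pheromone: 2 1 1 0 0 0 / 0 0 1 0 0 0 / 0 9 0 0 0 0 / 0 0 0 0 0 0 / 0 0 0 0 0 0
t=3: a0@(0,0) a1@(2,1) a2@(2,1) a3@(2,1) a4@(0,0) a5@(2,1) a6@(2,1) a7@(0,0) a8@(2,1) a9@(0,1) | pheromone: 4 1 0 0 0 0 / 0 0 0 0 0 0 / 0 14 0 0 0 0 / 0 0 0 0 0 0 / 0 0 0 0 0 0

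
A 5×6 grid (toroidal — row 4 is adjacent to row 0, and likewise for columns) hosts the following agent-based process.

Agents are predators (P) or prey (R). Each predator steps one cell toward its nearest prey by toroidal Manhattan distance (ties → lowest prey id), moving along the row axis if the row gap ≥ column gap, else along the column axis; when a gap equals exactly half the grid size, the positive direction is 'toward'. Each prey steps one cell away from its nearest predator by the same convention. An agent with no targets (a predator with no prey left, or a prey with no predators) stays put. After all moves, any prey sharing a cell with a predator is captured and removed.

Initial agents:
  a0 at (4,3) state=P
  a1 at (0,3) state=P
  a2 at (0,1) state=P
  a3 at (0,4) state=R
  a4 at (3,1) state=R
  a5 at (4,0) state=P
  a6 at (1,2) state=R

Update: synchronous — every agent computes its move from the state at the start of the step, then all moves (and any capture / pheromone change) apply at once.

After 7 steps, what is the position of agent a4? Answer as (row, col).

(0, 5)

t=1: a0@(0,3):P a1@(0,4):P a2@(4,1):P a3@(0,5):R a4@(2,1):R a5@(3,0):P a6@(2,2):R
t=2: a0@(0,4):P a1@(0,5):P a2@(3,1):P a3@(0,0):R a4@(1,1):R a5@(2,0):P a6@(3,2):R
t=3: a0@(0,5):P a1@(0,0):P a2@(3,2):P a3@(0,1):R a4@(0,1):R a5@(1,0):P a6@(3,3):R
t=4: a0@(0,0):P a1@(0,1):P a2@(3,3):P a3@(0,2):R a4@(0,2):R a5@(0,0):P a6@(3,4):R
t=5: a0@(0,1):P a1@(0,2):P a2@(3,4):P a3@(0,3):R a4@(0,3):R a5@(0,1):P a6@(3,5):R
t=6: a0@(0,2):P a1@(0,3):P a2@(3,5):P a3@(0,4):R a4@(0,4):R a5@(0,2):P a6@(3,0):R
t=7: a0@(0,3):P a1@(0,4):P a2@(3,0):P a3@(0,5):R a4@(0,5):R a5@(0,3):P a6@(3,1):R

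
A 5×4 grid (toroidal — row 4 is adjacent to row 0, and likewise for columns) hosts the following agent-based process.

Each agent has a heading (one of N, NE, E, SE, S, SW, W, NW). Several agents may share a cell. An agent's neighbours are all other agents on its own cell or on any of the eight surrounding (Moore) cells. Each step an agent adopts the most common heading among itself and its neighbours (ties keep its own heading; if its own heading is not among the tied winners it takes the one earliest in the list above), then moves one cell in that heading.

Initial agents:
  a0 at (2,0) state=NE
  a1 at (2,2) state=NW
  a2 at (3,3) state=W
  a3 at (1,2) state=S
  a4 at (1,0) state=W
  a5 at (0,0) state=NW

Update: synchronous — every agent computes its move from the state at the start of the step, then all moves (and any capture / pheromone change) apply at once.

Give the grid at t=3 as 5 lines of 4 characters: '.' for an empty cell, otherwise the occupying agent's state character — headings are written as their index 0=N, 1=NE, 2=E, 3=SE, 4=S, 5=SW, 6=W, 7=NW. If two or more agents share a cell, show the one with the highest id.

t=1: a0@(2,3):W a1@(1,1):NW a2@(3,2):W a3@(2,2):S a4@(1,3):W a5@(4,3):NW
t=2: a0@(2,2):W a1@(0,0):NW a2@(3,1):W a3@(2,1):W a4@(1,2):W a5@(3,2):NW
t=3: a0@(2,1):W a1@(4,3):NW a2@(3,0):W a3@(2,0):W a4@(1,1):W a5@(3,1):W

....
.6..
66..
66..
...7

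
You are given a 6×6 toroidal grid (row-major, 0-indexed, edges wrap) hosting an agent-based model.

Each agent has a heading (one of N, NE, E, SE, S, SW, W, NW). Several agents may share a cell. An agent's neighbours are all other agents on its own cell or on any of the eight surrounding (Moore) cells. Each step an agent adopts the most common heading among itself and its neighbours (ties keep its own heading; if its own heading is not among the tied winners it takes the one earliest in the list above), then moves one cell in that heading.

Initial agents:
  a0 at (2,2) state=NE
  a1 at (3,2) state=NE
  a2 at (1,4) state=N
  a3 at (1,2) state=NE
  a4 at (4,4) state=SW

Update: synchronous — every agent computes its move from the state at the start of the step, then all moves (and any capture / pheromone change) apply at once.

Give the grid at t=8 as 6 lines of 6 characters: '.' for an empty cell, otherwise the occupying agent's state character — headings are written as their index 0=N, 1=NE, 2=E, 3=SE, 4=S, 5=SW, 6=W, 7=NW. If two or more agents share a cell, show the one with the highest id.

t=1: a0@(1,3):NE a1@(2,3):NE a2@(0,4):N a3@(0,3):NE a4@(5,3):SW
t=2: a0@(0,4):NE a1@(1,4):NE a2@(5,5):NE a3@(5,4):NE a4@(0,2):SW
t=3: a0@(5,5):NE a1@(0,5):NE a2@(4,0):NE a3@(4,5):NE a4@(1,1):SW
t=4: a0@(4,0):NE a1@(5,0):NE a2@(3,1):NE a3@(3,0):NE a4@(2,0):SW
t=5: a0@(3,1):NE a1@(4,1):NE a2@(2,2):NE a3@(2,1):NE a4@(1,1):NE
t=6: a0@(2,2):NE a1@(3,2):NE a2@(1,3):NE a3@(1,2):NE a4@(0,2):NE
t=7: a0@(1,3):NE a1@(2,3):NE a2@(0,4):NE a3@(0,3):NE a4@(5,3):NE
t=8: a0@(0,4):NE a1@(1,4):NE a2@(5,5):NE a3@(5,4):NE a4@(4,4):NE

....1.
....1.
......
......
....1.
....11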